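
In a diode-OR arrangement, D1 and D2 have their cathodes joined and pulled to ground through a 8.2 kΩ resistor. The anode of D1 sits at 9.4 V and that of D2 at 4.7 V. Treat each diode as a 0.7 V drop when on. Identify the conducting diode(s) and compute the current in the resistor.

Assume both conduct. Then node N would need to be at both 9.4−0.7 = 8.7 V and 4.7−0.7 = 4 V, which is impossible.
Assume only D1 conducts: V_N = 9.4 − 0.7 = 8.7 V, so I_R = 8.7/8.2 = 1.06 mA.
Check D2: its anode-to-cathode voltage is 4.7 − 8.7 = -4 V < 0.7 V, so it is off. The assumption is consistent.

Only D1 conducts; I_R ≈ 1.1 mA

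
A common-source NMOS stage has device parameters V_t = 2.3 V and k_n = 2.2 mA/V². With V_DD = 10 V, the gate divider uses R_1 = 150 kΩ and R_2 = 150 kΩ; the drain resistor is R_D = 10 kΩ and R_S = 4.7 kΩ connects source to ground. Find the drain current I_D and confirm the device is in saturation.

I_D ≈ 0.44 mA

V_G = V_DD·R_2/(R_1+R_2) = 10×150/300 = 5 V.
Assume saturation: I_D = (k_n/2)(V_GS − V_t)² with V_GS = V_G − I_D·R_S = 5 − 4.7·I_D.
Substituting gives 24.3·I_D² − 28.9·I_D + 8.02 = 0, with roots I_D = 0.44 or 0.75 mA.
The root I_D = 0.75 mA gives V_GS = 1.47 V ≤ V_t, so take I_D = 0.44 mA.
Then V_GS = 2.93 V and V_DS = V_DD − I_D(R_D+R_S) = 10 − 0.44×14.7 = 3.53 V.
Saturation requires V_DS ≥ V_GS − V_t = 0.632 V; 3.53 ≥ 0.632 ✓.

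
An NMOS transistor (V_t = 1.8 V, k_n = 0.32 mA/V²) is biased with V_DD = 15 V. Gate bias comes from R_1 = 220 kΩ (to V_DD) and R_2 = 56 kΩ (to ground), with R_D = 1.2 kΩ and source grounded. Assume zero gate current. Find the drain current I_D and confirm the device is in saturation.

V_G = V_DD·R_2/(R_1+R_2) = 15×56/276 = 3.04 V. With the source grounded, V_GS = V_G = 3.04 V.
Assume saturation: I_D = (k_n/2)(V_GS − V_t)² = (0.32/2)×(3.04 − 1.8)² = 0.16×1.24² = 0.247 mA.
V_DS = V_DD − I_D·R_D = 15 − 0.247×1.2 = 14.7 V.
Saturation requires V_DS ≥ V_GS − V_t = 1.24 V; 14.7 ≥ 1.24 ✓.

I_D ≈ 0.25 mA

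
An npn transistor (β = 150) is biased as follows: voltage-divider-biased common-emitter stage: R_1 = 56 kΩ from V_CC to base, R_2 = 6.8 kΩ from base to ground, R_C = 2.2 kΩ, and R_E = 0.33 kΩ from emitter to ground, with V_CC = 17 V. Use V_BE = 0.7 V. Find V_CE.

Thevenize the base divider: V_Th = V_CC·R_2/(R_1+R_2) = 17×6.8/62.8 = 1.84 V, R_Th = R_1‖R_2 = 6.06 kΩ.
Base-emitter loop: V_Th = I_B·R_Th + V_BE + (β+1)I_B·R_E, so I_B = (1.84 − 0.7) / (6.06 + 151×0.33) = 0.0204 mA.
I_C = β·I_B = 150×0.0204 = 3.06 mA, and I_E = (β+1)I_B = 3.08 mA.
V_CE = V_CC − I_C·R_C − I_E·R_E = 17 − 3.06×2.2 − 3.08×0.33 = 9.25 V.
V_CE = 9.25 V > 0.2 V confirms active-region operation.

V_CE ≈ 9.2 V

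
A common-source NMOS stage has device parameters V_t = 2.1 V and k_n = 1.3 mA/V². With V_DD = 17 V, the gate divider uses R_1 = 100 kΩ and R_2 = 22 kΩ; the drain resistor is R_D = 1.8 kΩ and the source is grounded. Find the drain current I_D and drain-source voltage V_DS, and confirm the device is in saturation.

I_D ≈ 0.61 mA, V_DS ≈ 16 V

V_G = V_DD·R_2/(R_1+R_2) = 17×22/122 = 3.07 V. With the source grounded, V_GS = V_G = 3.07 V.
Assume saturation: I_D = (k_n/2)(V_GS − V_t)² = (1.3/2)×(3.07 − 2.1)² = 0.65×0.966² = 0.606 mA.
V_DS = V_DD − I_D·R_D = 17 − 0.606×1.8 = 15.9 V.
Saturation requires V_DS ≥ V_GS − V_t = 0.966 V; 15.9 ≥ 0.966 ✓.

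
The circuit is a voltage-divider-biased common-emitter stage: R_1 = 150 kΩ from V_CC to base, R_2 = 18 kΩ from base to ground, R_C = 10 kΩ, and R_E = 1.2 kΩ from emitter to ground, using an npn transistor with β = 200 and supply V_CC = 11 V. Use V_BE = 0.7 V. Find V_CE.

Thevenize the base divider: V_Th = V_CC·R_2/(R_1+R_2) = 11×18/168 = 1.18 V, R_Th = R_1‖R_2 = 16.1 kΩ.
Base-emitter loop: V_Th = I_B·R_Th + V_BE + (β+1)I_B·R_E, so I_B = (1.18 − 0.7) / (16.1 + 201×1.2) = 0.00186 mA.
I_C = β·I_B = 200×0.00186 = 0.372 mA, and I_E = (β+1)I_B = 0.374 mA.
V_CE = V_CC − I_C·R_C − I_E·R_E = 11 − 0.372×10 − 0.374×1.2 = 6.83 V.
V_CE = 6.83 V > 0.2 V confirms active-region operation.

V_CE ≈ 6.8 V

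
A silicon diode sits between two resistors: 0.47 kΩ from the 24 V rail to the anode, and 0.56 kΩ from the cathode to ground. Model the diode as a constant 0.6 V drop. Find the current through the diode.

I ≈ 23 mA

The two resistors are in series with the diode, so KVL gives 24 = I·0.47 + 0.6 + I·0.56.
I = (24 − 0.6) / (0.47 + 0.56) kΩ = 23.4 / 1.03 = 22.7 mA.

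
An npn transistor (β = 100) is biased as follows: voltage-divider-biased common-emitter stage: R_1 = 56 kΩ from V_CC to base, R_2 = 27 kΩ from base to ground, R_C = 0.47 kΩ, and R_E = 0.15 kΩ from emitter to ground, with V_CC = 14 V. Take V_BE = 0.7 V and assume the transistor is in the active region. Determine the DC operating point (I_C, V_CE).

I_C ≈ 12 mA, V_CE ≈ 6.8 V

Thevenize the base divider: V_Th = V_CC·R_2/(R_1+R_2) = 14×27/83 = 4.55 V, R_Th = R_1‖R_2 = 18.2 kΩ.
Base-emitter loop: V_Th = I_B·R_Th + V_BE + (β+1)I_B·R_E, so I_B = (4.55 − 0.7) / (18.2 + 101×0.15) = 0.116 mA.
I_C = β·I_B = 100×0.116 = 11.6 mA, and I_E = (β+1)I_B = 11.7 mA.
V_CE = V_CC − I_C·R_C − I_E·R_E = 14 − 11.6×0.47 − 11.7×0.15 = 6.82 V.
V_CE = 6.82 V > 0.2 V confirms active-region operation.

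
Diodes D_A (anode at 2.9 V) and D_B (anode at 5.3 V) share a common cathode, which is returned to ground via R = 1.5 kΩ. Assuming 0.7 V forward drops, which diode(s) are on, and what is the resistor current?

Assume both conduct. Then node N would need to be at both 2.9−0.7 = 2.2 V and 5.3−0.7 = 4.6 V, which is impossible.
Assume only D_B conducts: V_N = 5.3 − 0.7 = 4.6 V, so I_R = 4.6/1.5 = 3.07 mA.
Check D_A: its anode-to-cathode voltage is 2.9 − 4.6 = -1.7 V < 0.7 V, so it is off. The assumption is consistent.

Only D_B conducts; I_R ≈ 3.1 mA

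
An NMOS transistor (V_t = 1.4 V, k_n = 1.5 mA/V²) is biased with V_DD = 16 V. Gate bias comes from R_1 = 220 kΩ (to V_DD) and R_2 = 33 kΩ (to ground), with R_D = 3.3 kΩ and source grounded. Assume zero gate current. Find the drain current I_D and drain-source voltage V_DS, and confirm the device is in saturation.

V_G = V_DD·R_2/(R_1+R_2) = 16×33/253 = 2.09 V. With the source grounded, V_GS = V_G = 2.09 V.
Assume saturation: I_D = (k_n/2)(V_GS − V_t)² = (1.5/2)×(2.09 − 1.4)² = 0.75×0.687² = 0.354 mA.
V_DS = V_DD − I_D·R_D = 16 − 0.354×3.3 = 14.8 V.
Saturation requires V_DS ≥ V_GS − V_t = 0.687 V; 14.8 ≥ 0.687 ✓.

I_D ≈ 0.35 mA, V_DS ≈ 15 V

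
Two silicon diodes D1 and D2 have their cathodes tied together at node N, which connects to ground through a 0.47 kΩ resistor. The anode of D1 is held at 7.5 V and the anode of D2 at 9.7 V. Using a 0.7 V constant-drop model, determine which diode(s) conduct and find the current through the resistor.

Only D2 conducts; I_R ≈ 19 mA

Assume both conduct. Then node N would need to be at both 7.5−0.7 = 6.8 V and 9.7−0.7 = 9 V, which is impossible.
Assume only D2 conducts: V_N = 9.7 − 0.7 = 9 V, so I_R = 9/0.47 = 19.1 mA.
Check D1: its anode-to-cathode voltage is 7.5 − 9 = -1.5 V < 0.7 V, so it is off. The assumption is consistent.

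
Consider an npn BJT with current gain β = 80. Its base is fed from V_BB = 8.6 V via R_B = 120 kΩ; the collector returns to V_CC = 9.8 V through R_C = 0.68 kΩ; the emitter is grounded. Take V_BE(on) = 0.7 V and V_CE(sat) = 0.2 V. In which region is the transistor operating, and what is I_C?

Assume active. Base-emitter loop: I_B = (V_BB − V_BE)/R_B = (8.6 − 0.7)/120 = 0.0658 mA.
I_C = β·I_B = 80×0.0658 = 5.27 mA.
V_CE = V_CC − I_C·R_C = 9.8 − 5.27×0.68 = 6.22 V > V_CE(sat), so the active-region assumption holds.

active; I_C ≈ 5.3 mA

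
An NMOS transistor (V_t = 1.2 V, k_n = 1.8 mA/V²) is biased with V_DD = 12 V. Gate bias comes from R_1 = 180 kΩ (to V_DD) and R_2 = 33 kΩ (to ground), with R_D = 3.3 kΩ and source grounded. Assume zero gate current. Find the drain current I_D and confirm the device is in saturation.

V_G = V_DD·R_2/(R_1+R_2) = 12×33/213 = 1.86 V. With the source grounded, V_GS = V_G = 1.86 V.
Assume saturation: I_D = (k_n/2)(V_GS − V_t)² = (1.8/2)×(1.86 − 1.2)² = 0.9×0.659² = 0.391 mA.
V_DS = V_DD − I_D·R_D = 12 − 0.391×3.3 = 10.7 V.
Saturation requires V_DS ≥ V_GS − V_t = 0.659 V; 10.7 ≥ 0.659 ✓.

I_D ≈ 0.39 mA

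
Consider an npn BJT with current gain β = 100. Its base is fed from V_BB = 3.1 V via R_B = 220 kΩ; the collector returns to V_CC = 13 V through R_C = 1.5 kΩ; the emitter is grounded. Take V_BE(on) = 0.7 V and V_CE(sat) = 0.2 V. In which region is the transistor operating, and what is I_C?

active; I_C ≈ 1.1 mA

Assume active. Base-emitter loop: I_B = (V_BB − V_BE)/R_B = (3.1 − 0.7)/220 = 0.0109 mA.
I_C = β·I_B = 100×0.0109 = 1.09 mA.
V_CE = V_CC − I_C·R_C = 13 − 1.09×1.5 = 11.4 V > V_CE(sat), so the active-region assumption holds.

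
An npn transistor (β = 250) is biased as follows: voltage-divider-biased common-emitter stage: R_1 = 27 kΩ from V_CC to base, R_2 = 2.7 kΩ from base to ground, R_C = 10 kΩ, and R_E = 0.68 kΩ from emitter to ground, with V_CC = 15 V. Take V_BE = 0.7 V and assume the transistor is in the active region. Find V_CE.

V_CE ≈ 4.8 V

Thevenize the base divider: V_Th = V_CC·R_2/(R_1+R_2) = 15×2.7/29.7 = 1.36 V, R_Th = R_1‖R_2 = 2.45 kΩ.
Base-emitter loop: V_Th = I_B·R_Th + V_BE + (β+1)I_B·R_E, so I_B = (1.36 − 0.7) / (2.45 + 251×0.68) = 0.00383 mA.
I_C = β·I_B = 250×0.00383 = 0.958 mA, and I_E = (β+1)I_B = 0.962 mA.
V_CE = V_CC − I_C·R_C − I_E·R_E = 15 − 0.958×10 − 0.962×0.68 = 4.76 V.
V_CE = 4.76 V > 0.2 V confirms active-region operation.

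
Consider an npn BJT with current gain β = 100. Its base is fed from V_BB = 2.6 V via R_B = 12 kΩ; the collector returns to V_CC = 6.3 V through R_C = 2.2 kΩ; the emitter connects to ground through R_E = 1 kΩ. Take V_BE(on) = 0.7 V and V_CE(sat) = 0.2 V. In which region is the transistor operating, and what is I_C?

active; I_C ≈ 1.7 mA

Assume active. Base-emitter loop: I_B = (V_BB − V_BE)/(R_B + (β+1)R_E) = (2.6 − 0.7)/(12 + 101×1) = 0.0168 mA.
I_C = β·I_B = 100×0.0168 = 1.68 mA.
V_CE = V_CC − I_C·R_C − I_E·R_E = 6.3 − 1.68×2.2 − 1.7×1 = 0.903 V > V_CE(sat), so the active-region assumption holds.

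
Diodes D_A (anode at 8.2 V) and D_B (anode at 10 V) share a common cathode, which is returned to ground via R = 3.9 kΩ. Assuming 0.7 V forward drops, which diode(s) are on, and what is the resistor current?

Only D_B conducts; I_R ≈ 2.4 mA

Assume both conduct. Then node N would need to be at both 8.2−0.7 = 7.5 V and 10−0.7 = 9.3 V, which is impossible.
Assume only D_B conducts: V_N = 10 − 0.7 = 9.3 V, so I_R = 9.3/3.9 = 2.38 mA.
Check D_A: its anode-to-cathode voltage is 8.2 − 9.3 = -1.1 V < 0.7 V, so it is off. The assumption is consistent.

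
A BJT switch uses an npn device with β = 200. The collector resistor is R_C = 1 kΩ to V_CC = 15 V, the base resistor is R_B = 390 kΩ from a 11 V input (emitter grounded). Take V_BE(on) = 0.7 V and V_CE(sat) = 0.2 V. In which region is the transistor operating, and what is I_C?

active; I_C ≈ 5.3 mA

Assume active. Base-emitter loop: I_B = (V_BB − V_BE)/R_B = (11 − 0.7)/390 = 0.0264 mA.
I_C = β·I_B = 200×0.0264 = 5.28 mA.
V_CE = V_CC − I_C·R_C = 15 − 5.28×1 = 9.72 V > V_CE(sat), so the active-region assumption holds.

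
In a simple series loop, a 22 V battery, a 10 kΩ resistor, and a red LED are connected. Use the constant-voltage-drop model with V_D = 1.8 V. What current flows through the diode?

I ≈ 2 mA

KVL around the loop: 22 = V_D + I·R = 1.8 + I × 10 kΩ.
So I = (22 − 1.8) / 10 kΩ = 20.2 / 10 = 2.02 mA.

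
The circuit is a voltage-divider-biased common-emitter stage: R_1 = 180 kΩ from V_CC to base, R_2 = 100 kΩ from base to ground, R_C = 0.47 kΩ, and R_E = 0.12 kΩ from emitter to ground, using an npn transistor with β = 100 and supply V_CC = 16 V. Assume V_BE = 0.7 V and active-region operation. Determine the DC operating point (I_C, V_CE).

I_C ≈ 6.6 mA, V_CE ≈ 12 V

Thevenize the base divider: V_Th = V_CC·R_2/(R_1+R_2) = 16×100/280 = 5.71 V, R_Th = R_1‖R_2 = 64.3 kΩ.
Base-emitter loop: V_Th = I_B·R_Th + V_BE + (β+1)I_B·R_E, so I_B = (5.71 − 0.7) / (64.3 + 101×0.12) = 0.0656 mA.
I_C = β·I_B = 100×0.0656 = 6.56 mA, and I_E = (β+1)I_B = 6.63 mA.
V_CE = V_CC − I_C·R_C − I_E·R_E = 16 − 6.56×0.47 − 6.63×0.12 = 12.1 V.
V_CE = 12.1 V > 0.2 V confirms active-region operation.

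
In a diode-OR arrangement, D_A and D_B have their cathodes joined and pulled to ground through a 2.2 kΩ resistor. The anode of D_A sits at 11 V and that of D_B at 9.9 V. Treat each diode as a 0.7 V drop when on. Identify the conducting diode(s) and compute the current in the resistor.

Assume both conduct. Then node N would need to be at both 11−0.7 = 10.3 V and 9.9−0.7 = 9.2 V, which is impossible.
Assume only D_A conducts: V_N = 11 − 0.7 = 10.3 V, so I_R = 10.3/2.2 = 4.68 mA.
Check D_B: its anode-to-cathode voltage is 9.9 − 10.3 = -0.4 V < 0.7 V, so it is off. The assumption is consistent.

Only D_A conducts; I_R ≈ 4.7 mA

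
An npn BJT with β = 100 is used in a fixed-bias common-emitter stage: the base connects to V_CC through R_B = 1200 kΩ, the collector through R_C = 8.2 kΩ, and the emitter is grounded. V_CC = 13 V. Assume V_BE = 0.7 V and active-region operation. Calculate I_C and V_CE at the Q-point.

Base loop: V_CC = I_B·R_B + V_BE, so I_B = (13 − 0.7)/1200 kΩ = 0.0103 mA.
In the active region I_C = β·I_B = 100 × 0.0103 = 1.03 mA.
Collector loop: V_CE = V_CC − I_C·R_C = 13 − 1.03×8.2 = 4.59 V.
Since V_CE = 4.59 V > V_CE(sat) ≈ 0.2 V, the transistor is in the active region as assumed.

I_C ≈ 1 mA, V_CE ≈ 4.6 V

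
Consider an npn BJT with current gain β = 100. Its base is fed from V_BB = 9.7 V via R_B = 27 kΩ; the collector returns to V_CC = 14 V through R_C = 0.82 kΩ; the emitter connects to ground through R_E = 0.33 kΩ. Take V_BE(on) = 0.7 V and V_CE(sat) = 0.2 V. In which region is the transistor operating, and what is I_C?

saturation; I_C ≈ 12 mA

Assume active: I_B = (9.7 − 0.7)/(27 + 101×0.33) = 0.149 mA, I_C = β·I_B = 14.9 mA.
Then V_CE = 14 − 14.9×0.82 − 15.1×0.33 = -3.2 V < 0.2 V — the active assumption fails.
Re-solve with V_CE = 0.2 V. KCL at the emitter: V_E/R_E = (V_BB−0.7−V_E)/R_B + (V_CC−0.2−V_E)/R_C, giving V_E = 4 V.
I_C = (V_CC − 0.2 − V_E)/R_C = (13.8 − 4)/0.82 = 11.9 mA.
Check: I_B = (9 − 4)/27 = 0.185 mA, and β·I_B = 18.5 mA > I_C, confirming saturation.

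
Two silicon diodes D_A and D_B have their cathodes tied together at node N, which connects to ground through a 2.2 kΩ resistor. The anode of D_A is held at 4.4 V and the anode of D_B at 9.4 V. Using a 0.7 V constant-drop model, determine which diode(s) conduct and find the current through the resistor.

Only D_B conducts; I_R ≈ 4 mA

Assume both conduct. Then node N would need to be at both 4.4−0.7 = 3.7 V and 9.4−0.7 = 8.7 V, which is impossible.
Assume only D_B conducts: V_N = 9.4 − 0.7 = 8.7 V, so I_R = 8.7/2.2 = 3.95 mA.
Check D_A: its anode-to-cathode voltage is 4.4 − 8.7 = -4.3 V < 0.7 V, so it is off. The assumption is consistent.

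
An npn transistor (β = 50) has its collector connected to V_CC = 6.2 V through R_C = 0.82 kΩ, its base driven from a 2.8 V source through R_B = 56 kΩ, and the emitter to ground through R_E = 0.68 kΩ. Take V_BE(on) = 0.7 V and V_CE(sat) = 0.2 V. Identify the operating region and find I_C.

active; I_C ≈ 1.2 mA

Assume active. Base-emitter loop: I_B = (V_BB − V_BE)/(R_B + (β+1)R_E) = (2.8 − 0.7)/(56 + 51×0.68) = 0.0232 mA.
I_C = β·I_B = 50×0.0232 = 1.16 mA.
V_CE = V_CC − I_C·R_C − I_E·R_E = 6.2 − 1.16×0.82 − 1.18×0.68 = 4.45 V > V_CE(sat), so the active-region assumption holds.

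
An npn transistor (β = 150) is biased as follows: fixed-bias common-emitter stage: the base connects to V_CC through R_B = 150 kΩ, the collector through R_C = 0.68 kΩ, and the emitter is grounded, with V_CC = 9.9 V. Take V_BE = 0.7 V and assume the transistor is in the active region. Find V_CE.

V_CE ≈ 3.6 V

Base loop: V_CC = I_B·R_B + V_BE, so I_B = (9.9 − 0.7)/150 kΩ = 0.0613 mA.
In the active region I_C = β·I_B = 150 × 0.0613 = 9.2 mA.
Collector loop: V_CE = V_CC − I_C·R_C = 9.9 − 9.2×0.68 = 3.64 V.
Since V_CE = 3.64 V > V_CE(sat) ≈ 0.2 V, the transistor is in the active region as assumed.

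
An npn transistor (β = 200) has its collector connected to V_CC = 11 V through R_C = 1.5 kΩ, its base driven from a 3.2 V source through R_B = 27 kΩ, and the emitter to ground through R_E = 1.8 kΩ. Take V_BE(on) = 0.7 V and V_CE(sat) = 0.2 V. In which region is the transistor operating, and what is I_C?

active; I_C ≈ 1.3 mA

Assume active. Base-emitter loop: I_B = (V_BB − V_BE)/(R_B + (β+1)R_E) = (3.2 − 0.7)/(27 + 201×1.8) = 0.00643 mA.
I_C = β·I_B = 200×0.00643 = 1.29 mA.
V_CE = V_CC − I_C·R_C − I_E·R_E = 11 − 1.29×1.5 − 1.29×1.8 = 6.74 V > V_CE(sat), so the active-region assumption holds.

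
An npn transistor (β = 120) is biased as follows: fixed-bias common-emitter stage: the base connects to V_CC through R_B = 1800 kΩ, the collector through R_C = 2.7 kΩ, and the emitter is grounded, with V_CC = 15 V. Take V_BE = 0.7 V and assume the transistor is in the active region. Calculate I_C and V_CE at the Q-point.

I_C ≈ 0.95 mA, V_CE ≈ 12 V

Base loop: V_CC = I_B·R_B + V_BE, so I_B = (15 − 0.7)/1800 kΩ = 0.00794 mA.
In the active region I_C = β·I_B = 120 × 0.00794 = 0.953 mA.
Collector loop: V_CE = V_CC − I_C·R_C = 15 − 0.953×2.7 = 12.4 V.
Since V_CE = 12.4 V > V_CE(sat) ≈ 0.2 V, the transistor is in the active region as assumed.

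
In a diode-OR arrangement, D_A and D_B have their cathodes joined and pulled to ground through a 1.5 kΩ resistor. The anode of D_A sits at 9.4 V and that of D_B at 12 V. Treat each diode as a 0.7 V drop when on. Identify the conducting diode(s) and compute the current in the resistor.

Only D_B conducts; I_R ≈ 7.5 mA

Assume both conduct. Then node N would need to be at both 9.4−0.7 = 8.7 V and 12−0.7 = 11.3 V, which is impossible.
Assume only D_B conducts: V_N = 12 − 0.7 = 11.3 V, so I_R = 11.3/1.5 = 7.53 mA.
Check D_A: its anode-to-cathode voltage is 9.4 − 11.3 = -1.9 V < 0.7 V, so it is off. The assumption is consistent.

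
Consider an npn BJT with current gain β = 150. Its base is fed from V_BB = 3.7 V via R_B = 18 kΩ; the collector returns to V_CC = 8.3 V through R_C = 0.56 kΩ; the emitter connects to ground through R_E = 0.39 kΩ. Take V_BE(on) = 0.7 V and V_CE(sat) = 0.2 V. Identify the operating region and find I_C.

Assume active. Base-emitter loop: I_B = (V_BB − V_BE)/(R_B + (β+1)R_E) = (3.7 − 0.7)/(18 + 151×0.39) = 0.039 mA.
I_C = β·I_B = 150×0.039 = 5.85 mA.
V_CE = V_CC − I_C·R_C − I_E·R_E = 8.3 − 5.85×0.56 − 5.89×0.39 = 2.72 V > V_CE(sat), so the active-region assumption holds.

active; I_C ≈ 5.9 mA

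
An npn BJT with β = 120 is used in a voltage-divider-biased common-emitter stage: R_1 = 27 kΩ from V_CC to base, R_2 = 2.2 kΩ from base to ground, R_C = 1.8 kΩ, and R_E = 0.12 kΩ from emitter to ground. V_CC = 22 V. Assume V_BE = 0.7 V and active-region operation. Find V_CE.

Thevenize the base divider: V_Th = V_CC·R_2/(R_1+R_2) = 22×2.2/29.2 = 1.66 V, R_Th = R_1‖R_2 = 2.03 kΩ.
Base-emitter loop: V_Th = I_B·R_Th + V_BE + (β+1)I_B·R_E, so I_B = (1.66 − 0.7) / (2.03 + 121×0.12) = 0.0578 mA.
I_C = β·I_B = 120×0.0578 = 6.94 mA, and I_E = (β+1)I_B = 7 mA.
V_CE = V_CC − I_C·R_C − I_E·R_E = 22 − 6.94×1.8 − 7×0.12 = 8.67 V.
V_CE = 8.67 V > 0.2 V confirms active-region operation.

V_CE ≈ 8.7 V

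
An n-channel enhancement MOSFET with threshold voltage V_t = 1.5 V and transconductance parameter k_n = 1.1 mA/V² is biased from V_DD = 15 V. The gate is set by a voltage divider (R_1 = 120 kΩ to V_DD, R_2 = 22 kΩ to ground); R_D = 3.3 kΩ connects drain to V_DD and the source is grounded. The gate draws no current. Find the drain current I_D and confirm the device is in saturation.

I_D ≈ 0.37 mA

V_G = V_DD·R_2/(R_1+R_2) = 15×22/142 = 2.32 V. With the source grounded, V_GS = V_G = 2.32 V.
Assume saturation: I_D = (k_n/2)(V_GS − V_t)² = (1.1/2)×(2.32 − 1.5)² = 0.55×0.824² = 0.373 mA.
V_DS = V_DD − I_D·R_D = 15 − 0.373×3.3 = 13.8 V.
Saturation requires V_DS ≥ V_GS − V_t = 0.824 V; 13.8 ≥ 0.824 ✓.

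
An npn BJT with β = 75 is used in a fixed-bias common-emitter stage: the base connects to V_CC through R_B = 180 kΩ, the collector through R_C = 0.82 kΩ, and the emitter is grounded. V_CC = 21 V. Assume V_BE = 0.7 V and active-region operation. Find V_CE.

V_CE ≈ 14 V

Base loop: V_CC = I_B·R_B + V_BE, so I_B = (21 − 0.7)/180 kΩ = 0.113 mA.
In the active region I_C = β·I_B = 75 × 0.113 = 8.46 mA.
Collector loop: V_CE = V_CC − I_C·R_C = 21 − 8.46×0.82 = 14.1 V.
Since V_CE = 14.1 V > V_CE(sat) ≈ 0.2 V, the transistor is in the active region as assumed.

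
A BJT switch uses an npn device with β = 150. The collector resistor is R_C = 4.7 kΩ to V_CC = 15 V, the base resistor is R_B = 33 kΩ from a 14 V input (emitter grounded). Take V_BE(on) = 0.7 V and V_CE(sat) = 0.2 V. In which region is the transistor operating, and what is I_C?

Assume active: I_B = (14 − 0.7)/33 = 0.403 mA, giving I_C = β·I_B = 60.5 mA.
But then V_CE = 15 − 60.5×4.7 = -269 V < V_CE(sat) = 0.2 V — impossible in the active region.
So the transistor is saturated. With V_CE = 0.2 V, I_C = (V_CC − 0.2)/R_C = 14.8/4.7 = 3.15 mA.
Check: β·I_B = 60.5 mA > I_C = 3.15 mA, confirming saturation.

saturation; I_C ≈ 3.1 mA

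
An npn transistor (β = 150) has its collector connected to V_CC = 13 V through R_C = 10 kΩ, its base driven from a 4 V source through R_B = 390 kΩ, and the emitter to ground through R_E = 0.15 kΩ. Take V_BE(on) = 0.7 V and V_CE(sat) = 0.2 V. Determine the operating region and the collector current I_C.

active; I_C ≈ 1.2 mA

Assume active. Base-emitter loop: I_B = (V_BB − V_BE)/(R_B + (β+1)R_E) = (4 − 0.7)/(390 + 151×0.15) = 0.008 mA.
I_C = β·I_B = 150×0.008 = 1.2 mA.
V_CE = V_CC − I_C·R_C − I_E·R_E = 13 − 1.2×10 − 1.21×0.15 = 0.823 V > V_CE(sat), so the active-region assumption holds.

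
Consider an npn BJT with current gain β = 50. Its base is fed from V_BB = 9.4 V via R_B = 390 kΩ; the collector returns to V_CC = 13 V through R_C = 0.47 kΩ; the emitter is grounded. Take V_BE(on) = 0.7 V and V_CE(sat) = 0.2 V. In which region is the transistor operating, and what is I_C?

active; I_C ≈ 1.1 mA

Assume active. Base-emitter loop: I_B = (V_BB − V_BE)/R_B = (9.4 − 0.7)/390 = 0.0223 mA.
I_C = β·I_B = 50×0.0223 = 1.12 mA.
V_CE = V_CC − I_C·R_C = 13 − 1.12×0.47 = 12.5 V > V_CE(sat), so the active-region assumption holds.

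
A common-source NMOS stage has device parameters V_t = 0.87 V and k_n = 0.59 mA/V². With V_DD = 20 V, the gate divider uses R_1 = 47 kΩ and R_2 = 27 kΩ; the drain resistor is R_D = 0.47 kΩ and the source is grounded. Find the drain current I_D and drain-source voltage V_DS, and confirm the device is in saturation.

I_D ≈ 12 mA, V_DS ≈ 14 V

V_G = V_DD·R_2/(R_1+R_2) = 20×27/74 = 7.3 V. With the source grounded, V_GS = V_G = 7.3 V.
Assume saturation: I_D = (k_n/2)(V_GS − V_t)² = (0.59/2)×(7.3 − 0.87)² = 0.295×6.43² = 12.2 mA.
V_DS = V_DD − I_D·R_D = 20 − 12.2×0.47 = 14.3 V.
Saturation requires V_DS ≥ V_GS − V_t = 6.43 V; 14.3 ≥ 6.43 ✓.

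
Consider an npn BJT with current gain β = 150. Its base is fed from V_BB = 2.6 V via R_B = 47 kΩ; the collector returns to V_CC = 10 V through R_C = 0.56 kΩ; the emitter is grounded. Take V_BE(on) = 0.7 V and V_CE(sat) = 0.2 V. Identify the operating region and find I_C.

Assume active. Base-emitter loop: I_B = (V_BB − V_BE)/R_B = (2.6 − 0.7)/47 = 0.0404 mA.
I_C = β·I_B = 150×0.0404 = 6.06 mA.
V_CE = V_CC − I_C·R_C = 10 − 6.06×0.56 = 6.6 V > V_CE(sat), so the active-region assumption holds.

active; I_C ≈ 6.1 mA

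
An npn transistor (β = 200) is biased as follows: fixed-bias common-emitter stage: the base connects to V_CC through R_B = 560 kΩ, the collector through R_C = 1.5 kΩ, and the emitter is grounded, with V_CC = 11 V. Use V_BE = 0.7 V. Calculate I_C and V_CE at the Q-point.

I_C ≈ 3.7 mA, V_CE ≈ 5.5 V

Base loop: V_CC = I_B·R_B + V_BE, so I_B = (11 − 0.7)/560 kΩ = 0.0184 mA.
In the active region I_C = β·I_B = 200 × 0.0184 = 3.68 mA.
Collector loop: V_CE = V_CC − I_C·R_C = 11 − 3.68×1.5 = 5.48 V.
Since V_CE = 5.48 V > V_CE(sat) ≈ 0.2 V, the transistor is in the active region as assumed.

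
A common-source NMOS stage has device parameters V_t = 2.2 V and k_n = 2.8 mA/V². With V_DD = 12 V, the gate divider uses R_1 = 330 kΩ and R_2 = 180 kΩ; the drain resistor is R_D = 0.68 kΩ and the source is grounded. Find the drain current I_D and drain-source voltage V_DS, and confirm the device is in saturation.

V_G = V_DD·R_2/(R_1+R_2) = 12×180/510 = 4.24 V. With the source grounded, V_GS = V_G = 4.24 V.
Assume saturation: I_D = (k_n/2)(V_GS − V_t)² = (2.8/2)×(4.24 − 2.2)² = 1.4×2.04² = 5.8 mA.
V_DS = V_DD − I_D·R_D = 12 − 5.8×0.68 = 8.06 V.
Saturation requires V_DS ≥ V_GS − V_t = 2.04 V; 8.06 ≥ 2.04 ✓.

I_D ≈ 5.8 mA, V_DS ≈ 8.1 V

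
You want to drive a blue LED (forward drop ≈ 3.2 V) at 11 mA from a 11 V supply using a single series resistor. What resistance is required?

The resistor drops V_S − V_D = 11 − 3.2 = 7.8 V at 11 mA.
R = 7.8 V / 11 mA = 0.709 kΩ.

R ≈ 0.71 kΩ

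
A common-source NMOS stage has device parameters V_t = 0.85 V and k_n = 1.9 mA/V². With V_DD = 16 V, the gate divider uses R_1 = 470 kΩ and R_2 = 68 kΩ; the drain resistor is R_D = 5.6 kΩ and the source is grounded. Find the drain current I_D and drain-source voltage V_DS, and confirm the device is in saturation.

I_D ≈ 1.3 mA, V_DS ≈ 8.7 V

V_G = V_DD·R_2/(R_1+R_2) = 16×68/538 = 2.02 V. With the source grounded, V_GS = V_G = 2.02 V.
Assume saturation: I_D = (k_n/2)(V_GS − V_t)² = (1.9/2)×(2.02 − 0.85)² = 0.95×1.17² = 1.31 mA.
V_DS = V_DD − I_D·R_D = 16 − 1.31×5.6 = 8.69 V.
Saturation requires V_DS ≥ V_GS − V_t = 1.17 V; 8.69 ≥ 1.17 ✓.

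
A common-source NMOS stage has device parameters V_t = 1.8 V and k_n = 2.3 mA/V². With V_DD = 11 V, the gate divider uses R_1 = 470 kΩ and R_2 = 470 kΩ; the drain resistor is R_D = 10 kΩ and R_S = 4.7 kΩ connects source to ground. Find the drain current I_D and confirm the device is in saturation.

I_D ≈ 0.63 mA

V_G = V_DD·R_2/(R_1+R_2) = 11×470/940 = 5.5 V.
Assume saturation: I_D = (k_n/2)(V_GS − V_t)² with V_GS = V_G − I_D·R_S = 5.5 − 4.7·I_D.
Substituting gives 25.4·I_D² − 41·I_D + 15.7 = 0, with roots I_D = 0.63 or 0.984 mA.
The root I_D = 0.984 mA gives V_GS = 0.875 V ≤ V_t, so take I_D = 0.63 mA.
Then V_GS = 2.54 V and V_DS = V_DD − I_D(R_D+R_S) = 11 − 0.63×14.7 = 1.74 V.
Saturation requires V_DS ≥ V_GS − V_t = 0.74 V; 1.74 ≥ 0.74 ✓.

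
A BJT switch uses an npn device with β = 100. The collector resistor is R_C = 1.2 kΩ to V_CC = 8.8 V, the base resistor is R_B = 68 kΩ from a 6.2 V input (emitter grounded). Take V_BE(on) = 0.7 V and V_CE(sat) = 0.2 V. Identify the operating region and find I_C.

Assume active: I_B = (6.2 − 0.7)/68 = 0.0809 mA, giving I_C = β·I_B = 8.09 mA.
But then V_CE = 8.8 − 8.09×1.2 = -0.906 V < V_CE(sat) = 0.2 V — impossible in the active region.
So the transistor is saturated. With V_CE = 0.2 V, I_C = (V_CC − 0.2)/R_C = 8.6/1.2 = 7.17 mA.
Check: β·I_B = 8.09 mA > I_C = 7.17 mA, confirming saturation.

saturation; I_C ≈ 7.2 mA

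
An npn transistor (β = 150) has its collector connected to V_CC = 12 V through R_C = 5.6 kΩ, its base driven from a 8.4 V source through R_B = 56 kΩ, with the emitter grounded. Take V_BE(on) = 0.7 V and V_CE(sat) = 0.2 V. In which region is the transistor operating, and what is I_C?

Assume active: I_B = (8.4 − 0.7)/56 = 0.138 mA, giving I_C = β·I_B = 20.6 mA.
But then V_CE = 12 − 20.6×5.6 = -103 V < V_CE(sat) = 0.2 V — impossible in the active region.
So the transistor is saturated. With V_CE = 0.2 V, I_C = (V_CC − 0.2)/R_C = 11.8/5.6 = 2.11 mA.
Check: β·I_B = 20.6 mA > I_C = 2.11 mA, confirming saturation.

saturation; I_C ≈ 2.1 mA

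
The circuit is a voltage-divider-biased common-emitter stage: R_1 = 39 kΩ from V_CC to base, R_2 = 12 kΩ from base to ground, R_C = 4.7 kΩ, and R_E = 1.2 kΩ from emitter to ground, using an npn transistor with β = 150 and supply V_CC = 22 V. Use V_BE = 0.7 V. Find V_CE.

V_CE ≈ 1.2 V

Thevenize the base divider: V_Th = V_CC·R_2/(R_1+R_2) = 22×12/51 = 5.18 V, R_Th = R_1‖R_2 = 9.18 kΩ.
Base-emitter loop: V_Th = I_B·R_Th + V_BE + (β+1)I_B·R_E, so I_B = (5.18 − 0.7) / (9.18 + 151×1.2) = 0.0235 mA.
I_C = β·I_B = 150×0.0235 = 3.53 mA, and I_E = (β+1)I_B = 3.55 mA.
V_CE = V_CC − I_C·R_C − I_E·R_E = 22 − 3.53×4.7 − 3.55×1.2 = 1.16 V.
V_CE = 1.16 V > 0.2 V confirms active-region operation.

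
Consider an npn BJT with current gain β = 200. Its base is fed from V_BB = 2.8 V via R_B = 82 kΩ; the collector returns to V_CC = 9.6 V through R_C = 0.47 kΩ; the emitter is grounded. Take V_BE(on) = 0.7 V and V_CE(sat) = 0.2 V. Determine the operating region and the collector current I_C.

active; I_C ≈ 5.1 mA

Assume active. Base-emitter loop: I_B = (V_BB − V_BE)/R_B = (2.8 − 0.7)/82 = 0.0256 mA.
I_C = β·I_B = 200×0.0256 = 5.12 mA.
V_CE = V_CC − I_C·R_C = 9.6 − 5.12×0.47 = 7.19 V > V_CE(sat), so the active-region assumption holds.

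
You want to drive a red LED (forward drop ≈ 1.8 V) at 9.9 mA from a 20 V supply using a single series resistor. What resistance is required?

The resistor drops V_S − V_D = 20 − 1.8 = 18.2 V at 9.9 mA.
R = 18.2 V / 9.9 mA = 1.84 kΩ.

R ≈ 1.8 kΩ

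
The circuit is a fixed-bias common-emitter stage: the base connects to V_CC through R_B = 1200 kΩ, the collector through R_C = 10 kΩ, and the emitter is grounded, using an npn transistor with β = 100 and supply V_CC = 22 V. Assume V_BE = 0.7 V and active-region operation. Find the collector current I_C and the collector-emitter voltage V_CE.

I_C ≈ 1.8 mA, V_CE ≈ 4.2 V

Base loop: V_CC = I_B·R_B + V_BE, so I_B = (22 − 0.7)/1200 kΩ = 0.0178 mA.
In the active region I_C = β·I_B = 100 × 0.0178 = 1.78 mA.
Collector loop: V_CE = V_CC − I_C·R_C = 22 − 1.78×10 = 4.25 V.
Since V_CE = 4.25 V > V_CE(sat) ≈ 0.2 V, the transistor is in the active region as assumed.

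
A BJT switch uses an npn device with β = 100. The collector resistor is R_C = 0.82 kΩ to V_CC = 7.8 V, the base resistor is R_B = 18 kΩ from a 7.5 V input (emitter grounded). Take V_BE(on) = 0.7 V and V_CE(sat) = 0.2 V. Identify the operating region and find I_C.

saturation; I_C ≈ 9.3 mA

Assume active: I_B = (7.5 − 0.7)/18 = 0.378 mA, giving I_C = β·I_B = 37.8 mA.
But then V_CE = 7.8 − 37.8×0.82 = -23.2 V < V_CE(sat) = 0.2 V — impossible in the active region.
So the transistor is saturated. With V_CE = 0.2 V, I_C = (V_CC − 0.2)/R_C = 7.6/0.82 = 9.27 mA.
Check: β·I_B = 37.8 mA > I_C = 9.27 mA, confirming saturation.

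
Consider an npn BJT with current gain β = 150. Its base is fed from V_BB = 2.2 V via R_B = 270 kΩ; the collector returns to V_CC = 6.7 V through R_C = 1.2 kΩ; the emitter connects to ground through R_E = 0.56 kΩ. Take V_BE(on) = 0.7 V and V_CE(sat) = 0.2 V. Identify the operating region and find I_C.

active; I_C ≈ 0.63 mA

Assume active. Base-emitter loop: I_B = (V_BB − V_BE)/(R_B + (β+1)R_E) = (2.2 − 0.7)/(270 + 151×0.56) = 0.00423 mA.
I_C = β·I_B = 150×0.00423 = 0.635 mA.
V_CE = V_CC − I_C·R_C − I_E·R_E = 6.7 − 0.635×1.2 − 0.639×0.56 = 5.58 V > V_CE(sat), so the active-region assumption holds.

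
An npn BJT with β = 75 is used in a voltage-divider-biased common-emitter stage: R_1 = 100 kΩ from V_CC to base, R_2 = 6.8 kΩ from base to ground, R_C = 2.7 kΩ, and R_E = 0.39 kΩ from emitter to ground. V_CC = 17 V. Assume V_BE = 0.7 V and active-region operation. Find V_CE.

Thevenize the base divider: V_Th = V_CC·R_2/(R_1+R_2) = 17×6.8/107 = 1.08 V, R_Th = R_1‖R_2 = 6.37 kΩ.
Base-emitter loop: V_Th = I_B·R_Th + V_BE + (β+1)I_B·R_E, so I_B = (1.08 − 0.7) / (6.37 + 76×0.39) = 0.0106 mA.
I_C = β·I_B = 75×0.0106 = 0.797 mA, and I_E = (β+1)I_B = 0.807 mA.
V_CE = V_CC − I_C·R_C − I_E·R_E = 17 − 0.797×2.7 − 0.807×0.39 = 14.5 V.
V_CE = 14.5 V > 0.2 V confirms active-region operation.

V_CE ≈ 15 V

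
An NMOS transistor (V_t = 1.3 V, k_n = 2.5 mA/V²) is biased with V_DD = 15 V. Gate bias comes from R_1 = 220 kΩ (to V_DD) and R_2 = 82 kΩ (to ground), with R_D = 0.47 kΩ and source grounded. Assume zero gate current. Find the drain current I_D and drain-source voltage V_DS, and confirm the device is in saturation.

I_D ≈ 9.6 mA, V_DS ≈ 10 V

V_G = V_DD·R_2/(R_1+R_2) = 15×82/302 = 4.07 V. With the source grounded, V_GS = V_G = 4.07 V.
Assume saturation: I_D = (k_n/2)(V_GS − V_t)² = (2.5/2)×(4.07 − 1.3)² = 1.25×2.77² = 9.61 mA.
V_DS = V_DD − I_D·R_D = 15 − 9.61×0.47 = 10.5 V.
Saturation requires V_DS ≥ V_GS − V_t = 2.77 V; 10.5 ≥ 2.77 ✓.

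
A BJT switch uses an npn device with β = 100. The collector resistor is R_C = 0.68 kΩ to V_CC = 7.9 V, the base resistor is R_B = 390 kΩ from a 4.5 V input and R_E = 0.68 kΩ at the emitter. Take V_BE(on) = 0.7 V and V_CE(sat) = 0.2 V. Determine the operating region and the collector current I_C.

Assume active. Base-emitter loop: I_B = (V_BB − V_BE)/(R_B + (β+1)R_E) = (4.5 − 0.7)/(390 + 101×0.68) = 0.00828 mA.
I_C = β·I_B = 100×0.00828 = 0.828 mA.
V_CE = V_CC − I_C·R_C − I_E·R_E = 7.9 − 0.828×0.68 − 0.837×0.68 = 6.77 V > V_CE(sat), so the active-region assumption holds.

active; I_C ≈ 0.83 mA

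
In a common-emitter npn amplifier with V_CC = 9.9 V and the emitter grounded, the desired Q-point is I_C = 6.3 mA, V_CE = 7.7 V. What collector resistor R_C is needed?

R_C ≈ 0.35 kΩ

Collector loop: V_CC = I_C·R_C + V_CE.
R_C = (V_CC − V_CE)/I_C = (9.9 − 7.7)/6.3 = 0.349 kΩ.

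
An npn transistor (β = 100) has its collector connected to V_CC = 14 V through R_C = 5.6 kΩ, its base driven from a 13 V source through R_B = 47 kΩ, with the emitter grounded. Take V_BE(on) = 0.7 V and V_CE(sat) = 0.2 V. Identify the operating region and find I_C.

Assume active: I_B = (13 − 0.7)/47 = 0.262 mA, giving I_C = β·I_B = 26.2 mA.
But then V_CE = 14 − 26.2×5.6 = -133 V < V_CE(sat) = 0.2 V — impossible in the active region.
So the transistor is saturated. With V_CE = 0.2 V, I_C = (V_CC − 0.2)/R_C = 13.8/5.6 = 2.46 mA.
Check: β·I_B = 26.2 mA > I_C = 2.46 mA, confirming saturation.

saturation; I_C ≈ 2.5 mA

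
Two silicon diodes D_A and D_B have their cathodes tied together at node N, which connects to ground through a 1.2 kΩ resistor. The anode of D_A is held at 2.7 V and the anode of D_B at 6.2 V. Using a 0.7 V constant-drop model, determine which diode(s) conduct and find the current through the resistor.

Only D_B conducts; I_R ≈ 4.6 mA

Assume both conduct. Then node N would need to be at both 2.7−0.7 = 2 V and 6.2−0.7 = 5.5 V, which is impossible.
Assume only D_B conducts: V_N = 6.2 − 0.7 = 5.5 V, so I_R = 5.5/1.2 = 4.58 mA.
Check D_A: its anode-to-cathode voltage is 2.7 − 5.5 = -2.8 V < 0.7 V, so it is off. The assumption is consistent.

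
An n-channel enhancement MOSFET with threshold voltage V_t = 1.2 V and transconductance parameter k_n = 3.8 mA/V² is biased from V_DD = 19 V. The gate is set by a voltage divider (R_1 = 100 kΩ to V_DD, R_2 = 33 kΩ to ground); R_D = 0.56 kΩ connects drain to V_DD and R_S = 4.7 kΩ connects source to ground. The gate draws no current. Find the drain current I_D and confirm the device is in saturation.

I_D ≈ 0.63 mA

V_G = V_DD·R_2/(R_1+R_2) = 19×33/133 = 4.71 V.
Assume saturation: I_D = (k_n/2)(V_GS − V_t)² with V_GS = V_G − I_D·R_S = 4.71 − 4.7·I_D.
Substituting gives 42·I_D² − 63.8·I_D + 23.5 = 0, with roots I_D = 0.626 or 0.894 mA.
The root I_D = 0.894 mA gives V_GS = 0.514 V ≤ V_t, so take I_D = 0.626 mA.
Then V_GS = 1.77 V and V_DS = V_DD − I_D(R_D+R_S) = 19 − 0.626×5.26 = 15.7 V.
Saturation requires V_DS ≥ V_GS − V_t = 0.574 V; 15.7 ≥ 0.574 ✓.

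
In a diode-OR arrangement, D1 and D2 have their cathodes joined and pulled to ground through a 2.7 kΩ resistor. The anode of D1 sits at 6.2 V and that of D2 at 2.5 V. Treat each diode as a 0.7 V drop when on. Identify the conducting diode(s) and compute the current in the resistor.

Assume both conduct. Then node N would need to be at both 6.2−0.7 = 5.5 V and 2.5−0.7 = 1.8 V, which is impossible.
Assume only D1 conducts: V_N = 6.2 − 0.7 = 5.5 V, so I_R = 5.5/2.7 = 2.04 mA.
Check D2: its anode-to-cathode voltage is 2.5 − 5.5 = -3 V < 0.7 V, so it is off. The assumption is consistent.

Only D1 conducts; I_R ≈ 2 mA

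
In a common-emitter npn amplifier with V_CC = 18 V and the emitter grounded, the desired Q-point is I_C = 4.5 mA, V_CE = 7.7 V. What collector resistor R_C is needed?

R_C ≈ 2.3 kΩ

Collector loop: V_CC = I_C·R_C + V_CE.
R_C = (V_CC − V_CE)/I_C = (18 − 7.7)/4.5 = 2.29 kΩ.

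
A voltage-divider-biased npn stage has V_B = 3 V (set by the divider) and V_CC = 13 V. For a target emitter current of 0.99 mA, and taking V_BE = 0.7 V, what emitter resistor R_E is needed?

V_E = V_B − V_BE = 3 − 0.7 = 2.3 V.
R_E = V_E / I_E = 2.3 / 0.99 = 2.32 kΩ.

R_E ≈ 2.3 kΩ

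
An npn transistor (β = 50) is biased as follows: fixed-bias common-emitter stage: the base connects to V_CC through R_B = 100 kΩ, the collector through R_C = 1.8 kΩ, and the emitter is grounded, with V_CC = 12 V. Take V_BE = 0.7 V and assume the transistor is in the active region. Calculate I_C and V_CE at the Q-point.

I_C ≈ 5.7 mA, V_CE ≈ 1.8 V

Base loop: V_CC = I_B·R_B + V_BE, so I_B = (12 − 0.7)/100 kΩ = 0.113 mA.
In the active region I_C = β·I_B = 50 × 0.113 = 5.65 mA.
Collector loop: V_CE = V_CC − I_C·R_C = 12 − 5.65×1.8 = 1.83 V.
Since V_CE = 1.83 V > V_CE(sat) ≈ 0.2 V, the transistor is in the active region as assumed.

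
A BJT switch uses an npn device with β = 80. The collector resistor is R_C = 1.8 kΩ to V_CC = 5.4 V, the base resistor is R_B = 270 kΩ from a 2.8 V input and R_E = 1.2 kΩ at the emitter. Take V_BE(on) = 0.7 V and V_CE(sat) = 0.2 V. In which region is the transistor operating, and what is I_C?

active; I_C ≈ 0.46 mA

Assume active. Base-emitter loop: I_B = (V_BB − V_BE)/(R_B + (β+1)R_E) = (2.8 − 0.7)/(270 + 81×1.2) = 0.00572 mA.
I_C = β·I_B = 80×0.00572 = 0.458 mA.
V_CE = V_CC − I_C·R_C − I_E·R_E = 5.4 − 0.458×1.8 − 0.463×1.2 = 4.02 V > V_CE(sat), so the active-region assumption holds.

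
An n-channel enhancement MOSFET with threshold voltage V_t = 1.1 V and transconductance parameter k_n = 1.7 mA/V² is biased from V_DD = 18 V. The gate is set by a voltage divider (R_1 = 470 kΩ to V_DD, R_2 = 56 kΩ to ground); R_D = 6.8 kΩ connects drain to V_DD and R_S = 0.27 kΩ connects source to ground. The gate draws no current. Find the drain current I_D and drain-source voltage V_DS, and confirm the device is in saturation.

I_D ≈ 0.42 mA, V_DS ≈ 15 V

V_G = V_DD·R_2/(R_1+R_2) = 18×56/526 = 1.92 V.
Assume saturation: I_D = (k_n/2)(V_GS − V_t)² with V_GS = V_G − I_D·R_S = 1.92 − 0.27·I_D.
Substituting gives 0.062·I_D² − 1.37·I_D + 0.566 = 0, with roots I_D = 0.42 or 21.8 mA.
The root I_D = 21.8 mA gives V_GS = -3.96 V ≤ V_t, so take I_D = 0.42 mA.
Then V_GS = 1.8 V and V_DS = V_DD − I_D(R_D+R_S) = 18 − 0.42×7.07 = 15 V.
Saturation requires V_DS ≥ V_GS − V_t = 0.703 V; 15 ≥ 0.703 ✓.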